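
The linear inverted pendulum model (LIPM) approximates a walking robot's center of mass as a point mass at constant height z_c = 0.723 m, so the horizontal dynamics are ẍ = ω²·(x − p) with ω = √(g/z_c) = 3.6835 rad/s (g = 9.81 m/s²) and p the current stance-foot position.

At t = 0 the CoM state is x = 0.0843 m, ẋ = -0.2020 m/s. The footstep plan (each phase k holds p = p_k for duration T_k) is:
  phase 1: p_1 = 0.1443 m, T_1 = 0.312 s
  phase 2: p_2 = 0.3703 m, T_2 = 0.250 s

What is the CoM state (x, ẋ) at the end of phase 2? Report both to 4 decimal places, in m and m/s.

x = -0.4139, ẋ = -2.5548

phase 1: p=0.1443, T=0.312, ωT=1.149252, cosh=1.736353, sinh=1.419479; start (x,ẋ)=(0.084300, -0.202000) → end (x,ẋ)=(-0.037724, -0.664462)
phase 2: p=0.3703, T=0.250, ωT=0.920875, cosh=1.454829, sinh=1.056658; start (x,ẋ)=(-0.037724, -0.664462) → end (x,ẋ)=(-0.413915, -2.554791)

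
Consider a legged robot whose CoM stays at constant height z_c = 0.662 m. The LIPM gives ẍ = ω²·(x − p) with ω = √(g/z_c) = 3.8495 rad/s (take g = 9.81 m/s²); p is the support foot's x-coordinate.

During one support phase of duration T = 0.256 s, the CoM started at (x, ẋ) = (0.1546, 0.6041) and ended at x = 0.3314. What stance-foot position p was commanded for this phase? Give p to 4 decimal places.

ωT = 3.8495·0.256 = 0.985472; cosh(ωT) = 1.526170, sinh(ωT) = 1.152907
x(T) = p + (x₀−p)·cosh(ωT) + (ẋ₀/ω)·sinh(ωT) ⇒ p·(1 − cosh) = x(T) − x₀·cosh − (ẋ₀/ω)·sinh
numerator   = 0.3314 − (0.1546)·1.526170 − (0.6041/3.8495)·1.152907 = -0.085471
denominator = 1 − 1.526170 = -0.526170
p = -0.085471 / -0.526170 = 0.1624

p = 0.1624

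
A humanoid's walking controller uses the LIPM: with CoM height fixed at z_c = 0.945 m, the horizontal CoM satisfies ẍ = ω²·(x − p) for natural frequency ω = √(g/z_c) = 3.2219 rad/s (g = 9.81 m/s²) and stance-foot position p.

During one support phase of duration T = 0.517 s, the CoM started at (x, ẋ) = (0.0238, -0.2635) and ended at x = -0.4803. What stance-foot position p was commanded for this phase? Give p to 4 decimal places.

ωT = 3.2219·0.517 = 1.665722; cosh(ωT) = 2.739273, sinh(ωT) = 2.550219
x(T) = p + (x₀−p)·cosh(ωT) + (ẋ₀/ω)·sinh(ωT) ⇒ p·(1 − cosh) = x(T) − x₀·cosh − (ẋ₀/ω)·sinh
numerator   = -0.4803 − (0.0238)·2.739273 − (-0.2635/3.2219)·2.550219 = -0.336927
denominator = 1 − 2.739273 = -1.739273
p = -0.336927 / -1.739273 = 0.1937

p = 0.1937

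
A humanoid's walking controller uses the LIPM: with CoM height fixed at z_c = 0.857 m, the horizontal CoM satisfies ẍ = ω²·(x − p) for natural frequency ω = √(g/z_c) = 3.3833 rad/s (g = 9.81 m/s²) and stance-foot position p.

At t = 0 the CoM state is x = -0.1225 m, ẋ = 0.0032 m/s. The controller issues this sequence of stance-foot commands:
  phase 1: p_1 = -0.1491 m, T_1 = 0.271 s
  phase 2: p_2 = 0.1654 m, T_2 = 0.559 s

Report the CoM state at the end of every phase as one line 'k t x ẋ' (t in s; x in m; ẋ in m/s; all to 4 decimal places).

1 0.2710 -0.1095 0.0992
2 0.8300 -0.6714 -2.6759

phase 1: p=-0.1491, T=0.271, ωT=0.916874, cosh=1.450613, sinh=1.050846; start (x,ẋ)=(-0.122500, 0.003200) → end (x,ẋ)=(-0.109520, 0.099214)
phase 2: p=0.1654, T=0.559, ωT=1.891265, cosh=3.389313, sinh=3.238432; start (x,ẋ)=(-0.109520, 0.099214) → end (x,ẋ)=(-0.671424, -2.675916)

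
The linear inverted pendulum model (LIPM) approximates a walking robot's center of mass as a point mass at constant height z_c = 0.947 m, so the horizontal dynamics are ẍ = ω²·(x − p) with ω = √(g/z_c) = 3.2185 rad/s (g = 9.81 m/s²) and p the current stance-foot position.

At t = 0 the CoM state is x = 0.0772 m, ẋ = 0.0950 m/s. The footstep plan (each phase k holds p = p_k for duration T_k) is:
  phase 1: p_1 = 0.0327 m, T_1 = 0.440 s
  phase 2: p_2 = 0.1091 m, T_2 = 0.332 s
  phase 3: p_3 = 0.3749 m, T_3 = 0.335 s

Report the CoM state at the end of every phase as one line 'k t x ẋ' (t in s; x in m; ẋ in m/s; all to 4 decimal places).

1 0.4400 0.1870 0.4850
2 0.7720 0.4294 1.1113
3 1.1070 0.9130 2.0503

phase 1: p=0.0327, T=0.440, ωT=1.416140, cosh=2.181915, sinh=1.939267; start (x,ẋ)=(0.077200, 0.095000) → end (x,ẋ)=(0.187036, 0.485030)
phase 2: p=0.1091, T=0.332, ωT=1.068542, cosh=1.627320, sinh=1.283811; start (x,ẋ)=(0.187036, 0.485030) → end (x,ẋ)=(0.429399, 1.111328)
phase 3: p=0.3749, T=0.335, ωT=1.078198, cosh=1.639792, sinh=1.299584; start (x,ẋ)=(0.429399, 1.111328) → end (x,ẋ)=(0.913005, 2.050299)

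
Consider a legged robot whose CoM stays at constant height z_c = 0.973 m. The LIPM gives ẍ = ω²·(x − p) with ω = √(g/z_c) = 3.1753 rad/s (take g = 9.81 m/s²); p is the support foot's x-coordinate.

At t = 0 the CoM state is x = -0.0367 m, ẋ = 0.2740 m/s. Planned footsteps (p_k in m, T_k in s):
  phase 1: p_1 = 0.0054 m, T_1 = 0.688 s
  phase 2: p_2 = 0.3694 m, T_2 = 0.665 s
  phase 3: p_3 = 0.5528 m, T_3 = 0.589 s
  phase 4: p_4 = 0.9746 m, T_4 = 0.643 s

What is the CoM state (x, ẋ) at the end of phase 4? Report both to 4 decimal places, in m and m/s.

x = 0.6693, ẋ = -0.7811

phase 1: p=0.0054, T=0.688, ωT=2.184606, cosh=4.499836, sinh=4.387314; start (x,ẋ)=(-0.036700, 0.274000) → end (x,ẋ)=(0.194543, 0.646458)
phase 2: p=0.3694, T=0.665, ωT=2.111575, cosh=4.191143, sinh=4.070096; start (x,ẋ)=(0.194543, 0.646458) → end (x,ẋ)=(0.465178, 0.449585)
phase 3: p=0.5528, T=0.589, ωT=1.870252, cosh=3.322007, sinh=3.167922; start (x,ẋ)=(0.465178, 0.449585) → end (x,ẋ)=(0.710261, 0.612130)
phase 4: p=0.9746, T=0.643, ωT=2.041718, cosh=3.916819, sinh=3.787013; start (x,ẋ)=(0.710261, 0.612130) → end (x,ẋ)=(0.669286, -0.781053)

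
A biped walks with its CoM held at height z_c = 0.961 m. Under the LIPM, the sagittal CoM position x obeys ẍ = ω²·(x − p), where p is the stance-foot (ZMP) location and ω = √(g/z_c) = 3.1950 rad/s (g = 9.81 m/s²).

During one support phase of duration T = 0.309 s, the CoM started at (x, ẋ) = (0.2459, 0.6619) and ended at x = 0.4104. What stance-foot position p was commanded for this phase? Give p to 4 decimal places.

p = 0.3877

ωT = 3.1950·0.309 = 0.987255; cosh(ωT) = 1.528228, sinh(ωT) = 1.155630
x(T) = p + (x₀−p)·cosh(ωT) + (ẋ₀/ω)·sinh(ωT) ⇒ p·(1 − cosh) = x(T) − x₀·cosh − (ẋ₀/ω)·sinh
numerator   = 0.4104 − (0.2459)·1.528228 − (0.6619/3.1950)·1.155630 = -0.204800
denominator = 1 − 1.528228 = -0.528228
p = -0.204800 / -0.528228 = 0.3877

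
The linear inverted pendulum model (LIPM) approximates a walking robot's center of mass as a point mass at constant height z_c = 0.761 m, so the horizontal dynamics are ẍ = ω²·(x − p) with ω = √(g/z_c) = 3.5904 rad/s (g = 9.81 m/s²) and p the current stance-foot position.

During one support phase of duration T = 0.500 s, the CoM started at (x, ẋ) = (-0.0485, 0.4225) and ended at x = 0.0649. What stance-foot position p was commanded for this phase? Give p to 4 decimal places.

ωT = 3.5904·0.500 = 1.795200; cosh(ωT) = 3.093386, sinh(ωT) = 2.927292
x(T) = p + (x₀−p)·cosh(ωT) + (ẋ₀/ω)·sinh(ωT) ⇒ p·(1 − cosh) = x(T) − x₀·cosh − (ẋ₀/ω)·sinh
numerator   = 0.0649 − (-0.0485)·3.093386 − (0.4225/3.5904)·2.927292 = -0.129540
denominator = 1 − 3.093386 = -2.093386
p = -0.129540 / -2.093386 = 0.0619

p = 0.0619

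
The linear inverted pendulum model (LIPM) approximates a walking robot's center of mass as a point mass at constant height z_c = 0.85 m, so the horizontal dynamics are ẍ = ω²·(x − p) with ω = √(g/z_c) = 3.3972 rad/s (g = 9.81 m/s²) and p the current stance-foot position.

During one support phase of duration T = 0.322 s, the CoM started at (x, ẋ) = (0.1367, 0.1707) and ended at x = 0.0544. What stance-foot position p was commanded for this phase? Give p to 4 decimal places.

ωT = 3.3972·0.322 = 1.093898; cosh(ωT) = 1.660400, sinh(ωT) = 1.325492
x(T) = p + (x₀−p)·cosh(ωT) + (ẋ₀/ω)·sinh(ωT) ⇒ p·(1 − cosh) = x(T) − x₀·cosh − (ẋ₀/ω)·sinh
numerator   = 0.0544 − (0.1367)·1.660400 − (0.1707/3.3972)·1.325492 = -0.239179
denominator = 1 − 1.660400 = -0.660400
p = -0.239179 / -0.660400 = 0.3622

p = 0.3622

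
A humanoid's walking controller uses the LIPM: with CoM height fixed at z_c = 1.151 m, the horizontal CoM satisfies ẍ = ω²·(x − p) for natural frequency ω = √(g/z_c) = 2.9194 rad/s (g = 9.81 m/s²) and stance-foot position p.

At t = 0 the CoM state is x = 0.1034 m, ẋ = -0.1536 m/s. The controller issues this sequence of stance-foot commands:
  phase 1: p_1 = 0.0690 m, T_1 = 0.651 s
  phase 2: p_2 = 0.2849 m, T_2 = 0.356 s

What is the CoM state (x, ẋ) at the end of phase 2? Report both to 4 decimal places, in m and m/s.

x = -0.2284, ẋ = -1.2891

phase 1: p=0.0690, T=0.651, ωT=1.900529, cosh=3.419462, sinh=3.269973; start (x,ẋ)=(0.103400, -0.153600) → end (x,ẋ)=(0.014585, -0.196835)
phase 2: p=0.2849, T=0.356, ωT=1.039306, cosh=1.590478, sinh=1.236778; start (x,ẋ)=(0.014585, -0.196835) → end (x,ẋ)=(-0.228418, -1.289075)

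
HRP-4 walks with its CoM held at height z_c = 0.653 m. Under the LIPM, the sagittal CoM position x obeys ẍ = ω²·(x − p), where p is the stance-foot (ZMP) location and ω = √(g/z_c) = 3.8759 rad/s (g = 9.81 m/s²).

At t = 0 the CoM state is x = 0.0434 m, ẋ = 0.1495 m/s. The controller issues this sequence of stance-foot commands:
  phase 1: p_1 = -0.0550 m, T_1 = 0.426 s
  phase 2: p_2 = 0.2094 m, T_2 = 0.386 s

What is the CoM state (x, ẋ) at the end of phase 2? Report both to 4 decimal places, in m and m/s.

x = 1.1847, ẋ = 3.9996

phase 1: p=-0.0550, T=0.426, ωT=1.651133, cosh=2.702359, sinh=2.510526; start (x,ẋ)=(0.043400, 0.149500) → end (x,ẋ)=(0.307747, 1.361489)
phase 2: p=0.2094, T=0.386, ωT=1.496097, cosh=2.344118, sinh=2.120115; start (x,ẋ)=(0.307747, 1.361489) → end (x,ẋ)=(1.184671, 3.999644)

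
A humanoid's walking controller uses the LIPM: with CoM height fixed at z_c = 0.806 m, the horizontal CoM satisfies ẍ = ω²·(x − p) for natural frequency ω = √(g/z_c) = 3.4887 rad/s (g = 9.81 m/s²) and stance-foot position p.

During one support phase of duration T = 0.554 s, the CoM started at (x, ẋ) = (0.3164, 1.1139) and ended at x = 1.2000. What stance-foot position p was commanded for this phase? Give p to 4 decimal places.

p = 0.3940

ωT = 3.4887·0.554 = 1.932740; cosh(ωT) = 3.526582, sinh(ωT) = 3.381830
x(T) = p + (x₀−p)·cosh(ωT) + (ẋ₀/ω)·sinh(ωT) ⇒ p·(1 − cosh) = x(T) − x₀·cosh − (ẋ₀/ω)·sinh
numerator   = 1.2000 − (0.3164)·3.526582 − (1.1139/3.4887)·3.381830 = -0.995588
denominator = 1 − 3.526582 = -2.526582
p = -0.995588 / -2.526582 = 0.3940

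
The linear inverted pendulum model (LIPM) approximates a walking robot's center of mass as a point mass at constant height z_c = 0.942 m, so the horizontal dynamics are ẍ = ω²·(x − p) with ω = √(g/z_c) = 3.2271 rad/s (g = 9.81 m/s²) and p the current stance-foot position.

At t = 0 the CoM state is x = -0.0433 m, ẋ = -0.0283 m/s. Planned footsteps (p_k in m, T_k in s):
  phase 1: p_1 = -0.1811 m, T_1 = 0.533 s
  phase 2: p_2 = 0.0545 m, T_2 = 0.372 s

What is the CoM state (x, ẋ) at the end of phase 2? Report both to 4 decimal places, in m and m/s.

x = 0.8285, ẋ = 2.7012

phase 1: p=-0.1811, T=0.533, ωT=1.720044, cosh=2.881917, sinh=2.702859; start (x,ẋ)=(-0.043300, -0.028300) → end (x,ẋ)=(0.192325, 1.120388)
phase 2: p=0.0545, T=0.372, ωT=1.200481, cosh=1.811382, sinh=1.510333; start (x,ẋ)=(0.192325, 1.120388) → end (x,ẋ)=(0.828514, 2.701211)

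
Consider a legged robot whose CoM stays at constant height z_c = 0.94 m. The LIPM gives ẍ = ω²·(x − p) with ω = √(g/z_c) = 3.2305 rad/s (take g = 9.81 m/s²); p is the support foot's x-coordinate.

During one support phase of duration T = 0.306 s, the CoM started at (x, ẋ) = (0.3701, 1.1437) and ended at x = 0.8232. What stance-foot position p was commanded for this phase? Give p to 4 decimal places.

p = 0.2884

ωT = 3.2305·0.306 = 0.988533; cosh(ωT) = 1.529706, sinh(ωT) = 1.157584
x(T) = p + (x₀−p)·cosh(ωT) + (ẋ₀/ω)·sinh(ωT) ⇒ p·(1 − cosh) = x(T) − x₀·cosh − (ẋ₀/ω)·sinh
numerator   = 0.8232 − (0.3701)·1.529706 − (1.1437/3.2305)·1.157584 = -0.152766
denominator = 1 − 1.529706 = -0.529706
p = -0.152766 / -0.529706 = 0.2884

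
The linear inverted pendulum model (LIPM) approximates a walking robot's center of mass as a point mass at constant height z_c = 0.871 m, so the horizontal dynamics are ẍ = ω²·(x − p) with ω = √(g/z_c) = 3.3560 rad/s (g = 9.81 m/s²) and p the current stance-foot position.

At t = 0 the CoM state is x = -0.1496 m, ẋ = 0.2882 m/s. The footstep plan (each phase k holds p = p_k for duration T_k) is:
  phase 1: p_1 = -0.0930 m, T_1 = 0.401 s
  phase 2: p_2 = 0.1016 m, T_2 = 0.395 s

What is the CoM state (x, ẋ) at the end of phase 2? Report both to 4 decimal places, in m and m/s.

x = -0.0838, ẋ = -0.4156

phase 1: p=-0.0930, T=0.401, ωT=1.345756, cosh=2.050716, sinh=1.790373; start (x,ẋ)=(-0.149600, 0.288200) → end (x,ẋ)=(-0.055320, 0.250936)
phase 2: p=0.1016, T=0.395, ωT=1.325620, cosh=2.015078, sinh=1.749440; start (x,ẋ)=(-0.055320, 0.250936) → end (x,ẋ)=(-0.083797, -0.415643)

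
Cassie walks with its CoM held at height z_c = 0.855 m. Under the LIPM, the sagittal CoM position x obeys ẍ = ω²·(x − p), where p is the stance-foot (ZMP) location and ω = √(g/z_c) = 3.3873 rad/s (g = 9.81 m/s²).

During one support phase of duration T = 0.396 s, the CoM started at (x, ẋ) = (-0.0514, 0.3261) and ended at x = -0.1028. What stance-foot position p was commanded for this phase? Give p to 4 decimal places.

ωT = 3.3873·0.396 = 1.341371; cosh(ωT) = 2.042885, sinh(ωT) = 1.781398
x(T) = p + (x₀−p)·cosh(ωT) + (ẋ₀/ω)·sinh(ωT) ⇒ p·(1 − cosh) = x(T) − x₀·cosh − (ẋ₀/ω)·sinh
numerator   = -0.1028 − (-0.0514)·2.042885 − (0.3261/3.3873)·1.781398 = -0.169293
denominator = 1 − 2.042885 = -1.042885
p = -0.169293 / -1.042885 = 0.1623

p = 0.1623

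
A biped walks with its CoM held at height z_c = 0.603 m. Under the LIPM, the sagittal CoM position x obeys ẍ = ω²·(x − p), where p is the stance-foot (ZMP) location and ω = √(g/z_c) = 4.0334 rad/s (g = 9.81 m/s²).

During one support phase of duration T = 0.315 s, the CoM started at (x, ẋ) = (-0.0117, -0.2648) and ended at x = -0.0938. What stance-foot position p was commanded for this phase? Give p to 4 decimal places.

p = -0.0395

ωT = 4.0334·0.315 = 1.270521; cosh(ωT) = 1.921697, sinh(ωT) = 1.641011
x(T) = p + (x₀−p)·cosh(ωT) + (ẋ₀/ω)·sinh(ωT) ⇒ p·(1 − cosh) = x(T) − x₀·cosh − (ẋ₀/ω)·sinh
numerator   = -0.0938 − (-0.0117)·1.921697 − (-0.2648/4.0334)·1.641011 = 0.036419
denominator = 1 − 1.921697 = -0.921697
p = 0.036419 / -0.921697 = -0.0395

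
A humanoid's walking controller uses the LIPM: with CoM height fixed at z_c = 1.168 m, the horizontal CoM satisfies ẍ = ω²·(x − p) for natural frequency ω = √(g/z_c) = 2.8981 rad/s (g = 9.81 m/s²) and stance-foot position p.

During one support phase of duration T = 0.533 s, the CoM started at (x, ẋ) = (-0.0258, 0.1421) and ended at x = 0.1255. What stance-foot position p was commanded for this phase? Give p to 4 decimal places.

ωT = 2.8981·0.533 = 1.544687; cosh(ωT) = 2.449942, sinh(ωT) = 2.236564
x(T) = p + (x₀−p)·cosh(ωT) + (ẋ₀/ω)·sinh(ωT) ⇒ p·(1 − cosh) = x(T) − x₀·cosh − (ẋ₀/ω)·sinh
numerator   = 0.1255 − (-0.0258)·2.449942 − (0.1421/2.8981)·2.236564 = 0.079045
denominator = 1 − 2.449942 = -1.449942
p = 0.079045 / -1.449942 = -0.0545

p = -0.0545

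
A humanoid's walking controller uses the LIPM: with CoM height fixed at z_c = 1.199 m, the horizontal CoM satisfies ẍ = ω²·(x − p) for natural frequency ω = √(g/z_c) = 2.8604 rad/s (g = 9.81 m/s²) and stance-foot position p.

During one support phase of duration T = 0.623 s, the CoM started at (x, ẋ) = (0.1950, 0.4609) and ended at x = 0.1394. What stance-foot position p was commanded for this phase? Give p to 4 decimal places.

ωT = 2.8604·0.623 = 1.782029; cosh(ωT) = 3.055099, sinh(ωT) = 2.886803
x(T) = p + (x₀−p)·cosh(ωT) + (ẋ₀/ω)·sinh(ωT) ⇒ p·(1 − cosh) = x(T) − x₀·cosh − (ẋ₀/ω)·sinh
numerator   = 0.1394 − (0.1950)·3.055099 − (0.4609/2.8604)·2.886803 = -0.921499
denominator = 1 − 3.055099 = -2.055099
p = -0.921499 / -2.055099 = 0.4484

p = 0.4484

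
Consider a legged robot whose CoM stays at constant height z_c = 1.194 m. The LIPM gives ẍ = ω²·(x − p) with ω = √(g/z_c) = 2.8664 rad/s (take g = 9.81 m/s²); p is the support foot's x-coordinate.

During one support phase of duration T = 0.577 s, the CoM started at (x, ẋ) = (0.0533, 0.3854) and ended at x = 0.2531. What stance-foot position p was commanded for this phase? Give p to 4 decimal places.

p = 0.1345

ωT = 2.8664·0.577 = 1.653913; cosh(ωT) = 2.709347, sinh(ωT) = 2.518047
x(T) = p + (x₀−p)·cosh(ωT) + (ẋ₀/ω)·sinh(ωT) ⇒ p·(1 − cosh) = x(T) − x₀·cosh − (ẋ₀/ω)·sinh
numerator   = 0.2531 − (0.0533)·2.709347 − (0.3854/2.8664)·2.518047 = -0.229871
denominator = 1 − 2.709347 = -1.709347
p = -0.229871 / -1.709347 = 0.1345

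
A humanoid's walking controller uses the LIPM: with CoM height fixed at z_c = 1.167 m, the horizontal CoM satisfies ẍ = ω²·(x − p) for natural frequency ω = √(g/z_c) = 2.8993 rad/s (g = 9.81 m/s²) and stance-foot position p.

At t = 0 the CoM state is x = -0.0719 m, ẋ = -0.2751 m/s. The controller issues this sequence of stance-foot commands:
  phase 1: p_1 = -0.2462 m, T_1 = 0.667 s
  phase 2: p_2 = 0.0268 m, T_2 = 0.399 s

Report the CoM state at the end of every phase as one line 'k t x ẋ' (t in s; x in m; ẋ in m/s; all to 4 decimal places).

phase 1: p=-0.2462, T=0.667, ωT=1.933833, cosh=3.530281, sinh=3.385688; start (x,ẋ)=(-0.071900, -0.275100) → end (x,ẋ)=(0.047877, 0.739770)
phase 2: p=0.0268, T=0.399, ωT=1.156821, cosh=1.747146, sinh=1.432662; start (x,ẋ)=(0.047877, 0.739770) → end (x,ẋ)=(0.429175, 1.380035)

1 0.6670 0.0479 0.7398
2 1.0660 0.4292 1.3800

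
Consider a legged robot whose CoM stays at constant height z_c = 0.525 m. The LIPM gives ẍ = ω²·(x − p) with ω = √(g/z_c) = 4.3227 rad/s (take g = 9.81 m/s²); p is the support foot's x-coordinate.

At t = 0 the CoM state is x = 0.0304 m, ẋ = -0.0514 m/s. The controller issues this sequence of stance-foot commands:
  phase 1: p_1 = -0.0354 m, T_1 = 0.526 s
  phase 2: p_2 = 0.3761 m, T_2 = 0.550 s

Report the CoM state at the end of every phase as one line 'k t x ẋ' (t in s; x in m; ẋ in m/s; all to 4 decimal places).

1 0.5260 0.2305 1.1148
2 1.0760 0.9624 2.6961

phase 1: p=-0.0354, T=0.526, ωT=2.273740, cosh=4.909299, sinh=4.806373; start (x,ẋ)=(0.030400, -0.051400) → end (x,ẋ)=(0.230481, 1.114756)
phase 2: p=0.3761, T=0.550, ωT=2.377485, cosh=5.435273, sinh=5.342490; start (x,ẋ)=(0.230481, 1.114756) → end (x,ẋ)=(0.962363, 2.696074)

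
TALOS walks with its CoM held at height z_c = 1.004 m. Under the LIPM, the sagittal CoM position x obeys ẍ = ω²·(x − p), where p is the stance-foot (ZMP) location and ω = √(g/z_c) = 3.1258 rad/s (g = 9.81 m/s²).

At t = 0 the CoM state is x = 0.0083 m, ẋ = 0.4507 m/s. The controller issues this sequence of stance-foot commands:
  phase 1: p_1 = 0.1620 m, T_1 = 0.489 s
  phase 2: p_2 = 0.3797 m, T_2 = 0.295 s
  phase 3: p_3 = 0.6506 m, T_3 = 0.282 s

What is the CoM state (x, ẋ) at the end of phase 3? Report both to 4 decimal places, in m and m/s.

phase 1: p=0.1620, T=0.489, ωT=1.528516, cosh=2.414093, sinh=2.197236; start (x,ẋ)=(0.008300, 0.450700) → end (x,ẋ)=(0.107767, 0.032402)
phase 2: p=0.3797, T=0.295, ωT=0.922111, cosh=1.456136, sinh=1.058457; start (x,ẋ)=(0.107767, 0.032402) → end (x,ẋ)=(-0.005300, -0.852516)
phase 3: p=0.6506, T=0.282, ωT=0.881476, cosh=1.414316, sinh=1.000144; start (x,ẋ)=(-0.005300, -0.852516) → end (x,ẋ)=(-0.549824, -3.256234)

x = -0.5498, ẋ = -3.2562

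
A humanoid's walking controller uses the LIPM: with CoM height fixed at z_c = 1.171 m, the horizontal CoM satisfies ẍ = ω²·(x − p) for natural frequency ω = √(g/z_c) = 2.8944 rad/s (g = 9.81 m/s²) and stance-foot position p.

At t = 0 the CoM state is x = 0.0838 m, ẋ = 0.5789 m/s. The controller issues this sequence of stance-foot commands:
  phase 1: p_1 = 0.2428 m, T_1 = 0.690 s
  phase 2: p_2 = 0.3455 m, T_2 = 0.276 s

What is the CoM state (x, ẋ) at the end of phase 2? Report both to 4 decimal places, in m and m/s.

x = 0.5331, ẋ = 0.7402

phase 1: p=0.2428, T=0.690, ωT=1.997136, cosh=3.751824, sinh=3.616100; start (x,ẋ)=(0.083800, 0.578900) → end (x,ẋ)=(0.369505, 0.507767)
phase 2: p=0.3455, T=0.276, ωT=0.798854, cosh=1.336418, sinh=0.886574; start (x,ẋ)=(0.369505, 0.507767) → end (x,ẋ)=(0.533113, 0.740188)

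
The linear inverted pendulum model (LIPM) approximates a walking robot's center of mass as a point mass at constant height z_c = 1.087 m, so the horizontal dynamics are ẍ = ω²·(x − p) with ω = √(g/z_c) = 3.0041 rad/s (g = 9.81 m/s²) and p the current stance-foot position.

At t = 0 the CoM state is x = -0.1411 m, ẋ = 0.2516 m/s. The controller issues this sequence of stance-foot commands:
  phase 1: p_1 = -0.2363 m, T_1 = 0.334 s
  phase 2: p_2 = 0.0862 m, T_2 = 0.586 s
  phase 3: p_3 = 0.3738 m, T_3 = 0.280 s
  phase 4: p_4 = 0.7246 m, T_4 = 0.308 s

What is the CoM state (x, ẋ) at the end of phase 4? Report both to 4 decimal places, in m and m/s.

phase 1: p=-0.2363, T=0.334, ωT=1.003369, cosh=1.547049, sinh=1.180407; start (x,ẋ)=(-0.141100, 0.251600) → end (x,ẋ)=(0.009841, 0.726823)
phase 2: p=0.0862, T=0.586, ωT=1.760403, cosh=2.993377, sinh=2.821401; start (x,ẋ)=(0.009841, 0.726823) → end (x,ẋ)=(0.540248, 1.528451)
phase 3: p=0.3738, T=0.280, ωT=0.841148, cosh=1.375121, sinh=0.943906; start (x,ẋ)=(0.540248, 1.528451) → end (x,ẋ)=(1.082934, 2.573783)
phase 4: p=0.7246, T=0.308, ωT=0.925263, cosh=1.459479, sinh=1.063052; start (x,ẋ)=(1.082934, 2.573783) → end (x,ẋ)=(2.158358, 4.900728)

x = 2.1584, ẋ = 4.9007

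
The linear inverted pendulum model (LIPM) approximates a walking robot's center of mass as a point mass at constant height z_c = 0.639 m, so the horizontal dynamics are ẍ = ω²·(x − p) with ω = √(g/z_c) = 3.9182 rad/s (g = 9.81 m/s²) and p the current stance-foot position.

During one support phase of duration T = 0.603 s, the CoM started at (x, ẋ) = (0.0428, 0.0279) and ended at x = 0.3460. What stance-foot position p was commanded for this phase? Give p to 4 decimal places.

ωT = 3.9182·0.603 = 2.362675; cosh(ωT) = 5.356742, sinh(ωT) = 5.262574
x(T) = p + (x₀−p)·cosh(ωT) + (ẋ₀/ω)·sinh(ωT) ⇒ p·(1 − cosh) = x(T) − x₀·cosh − (ẋ₀/ω)·sinh
numerator   = 0.3460 − (0.0428)·5.356742 − (0.0279/3.9182)·5.262574 = 0.079259
denominator = 1 − 5.356742 = -4.356742
p = 0.079259 / -4.356742 = -0.0182

p = -0.0182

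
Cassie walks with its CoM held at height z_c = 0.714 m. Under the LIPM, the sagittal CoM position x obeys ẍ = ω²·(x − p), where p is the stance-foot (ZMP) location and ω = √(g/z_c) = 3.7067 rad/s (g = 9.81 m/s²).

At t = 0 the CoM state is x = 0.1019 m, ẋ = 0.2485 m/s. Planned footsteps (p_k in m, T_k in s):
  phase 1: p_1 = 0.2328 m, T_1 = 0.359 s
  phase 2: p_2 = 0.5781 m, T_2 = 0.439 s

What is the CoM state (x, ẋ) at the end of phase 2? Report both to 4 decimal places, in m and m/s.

phase 1: p=0.2328, T=0.359, ωT=1.330705, cosh=2.024001, sinh=1.759710; start (x,ẋ)=(0.101900, 0.248500) → end (x,ẋ)=(0.085831, -0.350860)
phase 2: p=0.5781, T=0.439, ωT=1.627241, cosh=2.643142, sinh=2.446672; start (x,ẋ)=(0.085831, -0.350860) → end (x,ẋ)=(-0.954629, -5.391801)

x = -0.9546, ẋ = -5.3918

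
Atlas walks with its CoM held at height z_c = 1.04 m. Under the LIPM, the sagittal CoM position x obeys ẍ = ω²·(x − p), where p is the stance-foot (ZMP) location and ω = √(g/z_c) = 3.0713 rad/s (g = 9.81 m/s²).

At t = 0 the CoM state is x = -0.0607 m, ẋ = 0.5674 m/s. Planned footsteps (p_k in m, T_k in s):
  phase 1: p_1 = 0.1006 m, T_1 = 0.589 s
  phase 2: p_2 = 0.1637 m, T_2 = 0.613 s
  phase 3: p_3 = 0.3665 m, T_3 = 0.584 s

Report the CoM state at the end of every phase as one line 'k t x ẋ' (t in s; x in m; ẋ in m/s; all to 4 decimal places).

phase 1: p=0.1006, T=0.589, ωT=1.808996, cosh=3.134066, sinh=2.970248; start (x,ẋ)=(-0.060700, 0.567400) → end (x,ẋ)=(0.143806, 0.306806)
phase 2: p=0.1637, T=0.613, ωT=1.882707, cosh=3.361723, sinh=3.209545; start (x,ẋ)=(0.143806, 0.306806) → end (x,ẋ)=(0.417440, 0.835298)
phase 3: p=0.3665, T=0.584, ωT=1.793639, cosh=3.088821, sinh=2.922468; start (x,ẋ)=(0.417440, 0.835298) → end (x,ẋ)=(1.318664, 3.037310)

1 0.5890 0.1438 0.3068
2 1.2020 0.4174 0.8353
3 1.7860 1.3187 3.0373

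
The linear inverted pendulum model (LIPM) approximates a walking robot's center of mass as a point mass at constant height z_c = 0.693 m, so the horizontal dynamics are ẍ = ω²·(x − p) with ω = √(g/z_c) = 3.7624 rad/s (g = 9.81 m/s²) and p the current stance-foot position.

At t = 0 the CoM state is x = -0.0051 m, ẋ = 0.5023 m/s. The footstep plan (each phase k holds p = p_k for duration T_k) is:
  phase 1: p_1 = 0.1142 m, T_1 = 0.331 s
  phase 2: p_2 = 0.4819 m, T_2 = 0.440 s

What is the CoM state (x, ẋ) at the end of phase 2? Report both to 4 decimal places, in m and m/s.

x = -0.3935, ẋ = -2.9771

phase 1: p=0.1142, T=0.331, ωT=1.245354, cosh=1.881002, sinh=1.593163; start (x,ẋ)=(-0.005100, 0.502300) → end (x,ẋ)=(0.102492, 0.229729)
phase 2: p=0.4819, T=0.440, ωT=1.655456, cosh=2.713236, sinh=2.522231; start (x,ẋ)=(0.102492, 0.229729) → end (x,ẋ)=(-0.393518, -2.977136)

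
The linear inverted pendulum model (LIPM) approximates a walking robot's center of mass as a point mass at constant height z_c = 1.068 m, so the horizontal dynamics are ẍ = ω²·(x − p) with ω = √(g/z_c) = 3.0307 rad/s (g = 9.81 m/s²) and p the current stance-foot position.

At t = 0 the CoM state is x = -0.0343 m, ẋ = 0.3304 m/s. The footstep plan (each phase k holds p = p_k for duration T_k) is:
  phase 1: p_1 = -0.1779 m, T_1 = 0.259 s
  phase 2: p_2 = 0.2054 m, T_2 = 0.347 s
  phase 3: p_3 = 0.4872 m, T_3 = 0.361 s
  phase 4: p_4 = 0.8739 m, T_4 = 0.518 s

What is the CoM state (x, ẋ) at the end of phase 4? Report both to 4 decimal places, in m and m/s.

x = 1.3705, ẋ = 1.8354

phase 1: p=-0.1779, T=0.259, ωT=0.784951, cosh=1.324221, sinh=0.868079; start (x,ẋ)=(-0.034300, 0.330400) → end (x,ẋ)=(0.106894, 0.815318)
phase 2: p=0.2054, T=0.347, ωT=1.051653, cosh=1.605869, sinh=1.256509; start (x,ẋ)=(0.106894, 0.815318) → end (x,ẋ)=(0.385238, 0.934174)
phase 3: p=0.4872, T=0.361, ωT=1.094083, cosh=1.660644, sinh=1.325798; start (x,ẋ)=(0.385238, 0.934174) → end (x,ẋ)=(0.726538, 1.141638)
phase 4: p=0.8739, T=0.518, ωT=1.569903, cosh=2.507123, sinh=2.299057; start (x,ẋ)=(0.726538, 1.141638) → end (x,ẋ)=(1.370479, 1.835443)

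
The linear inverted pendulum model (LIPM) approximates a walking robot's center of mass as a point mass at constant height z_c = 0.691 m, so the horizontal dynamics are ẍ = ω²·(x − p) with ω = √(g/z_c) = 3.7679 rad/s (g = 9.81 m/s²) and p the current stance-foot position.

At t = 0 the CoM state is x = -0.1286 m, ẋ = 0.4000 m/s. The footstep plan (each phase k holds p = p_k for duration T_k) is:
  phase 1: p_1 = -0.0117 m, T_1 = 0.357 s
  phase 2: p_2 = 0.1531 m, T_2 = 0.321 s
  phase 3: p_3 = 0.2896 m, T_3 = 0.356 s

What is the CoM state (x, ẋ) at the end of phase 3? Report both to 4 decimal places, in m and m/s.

x = -1.3184, ẋ = -5.8588

phase 1: p=-0.0117, T=0.357, ωT=1.345140, cosh=2.049614, sinh=1.789111; start (x,ẋ)=(-0.128600, 0.400000) → end (x,ẋ)=(-0.061368, 0.031800)
phase 2: p=0.1531, T=0.321, ωT=1.209496, cosh=1.825071, sinh=1.526723; start (x,ẋ)=(-0.061368, 0.031800) → end (x,ẋ)=(-0.225434, -1.175698)
phase 3: p=0.2896, T=0.356, ωT=1.341372, cosh=2.042887, sinh=1.781401; start (x,ẋ)=(-0.225434, -1.175698) → end (x,ẋ)=(-1.318407, -5.858800)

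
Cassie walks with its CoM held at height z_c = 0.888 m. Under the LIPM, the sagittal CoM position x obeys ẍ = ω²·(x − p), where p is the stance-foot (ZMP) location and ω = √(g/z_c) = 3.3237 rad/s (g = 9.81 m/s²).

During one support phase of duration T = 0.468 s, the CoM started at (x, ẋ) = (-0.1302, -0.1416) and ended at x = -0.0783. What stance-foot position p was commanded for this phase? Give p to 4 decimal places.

ωT = 3.3237·0.468 = 1.555492; cosh(ωT) = 2.474250, sinh(ωT) = 2.263165
x(T) = p + (x₀−p)·cosh(ωT) + (ẋ₀/ω)·sinh(ωT) ⇒ p·(1 − cosh) = x(T) − x₀·cosh − (ẋ₀/ω)·sinh
numerator   = -0.0783 − (-0.1302)·2.474250 − (-0.1416/3.3237)·2.263165 = 0.340265
denominator = 1 − 2.474250 = -1.474250
p = 0.340265 / -1.474250 = -0.2308

p = -0.2308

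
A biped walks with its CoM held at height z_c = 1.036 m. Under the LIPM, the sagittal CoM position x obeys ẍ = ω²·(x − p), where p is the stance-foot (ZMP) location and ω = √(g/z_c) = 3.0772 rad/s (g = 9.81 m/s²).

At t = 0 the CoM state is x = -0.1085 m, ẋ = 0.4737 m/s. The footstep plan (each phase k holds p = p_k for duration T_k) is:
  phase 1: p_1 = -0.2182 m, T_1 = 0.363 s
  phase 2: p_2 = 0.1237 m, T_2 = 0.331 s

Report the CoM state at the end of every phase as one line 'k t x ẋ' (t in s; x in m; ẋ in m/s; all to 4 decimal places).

phase 1: p=-0.2182, T=0.363, ωT=1.117024, cosh=1.691499, sinh=1.364247; start (x,ẋ)=(-0.108500, 0.473700) → end (x,ẋ)=(0.177368, 1.261790)
phase 2: p=0.1237, T=0.331, ωT=1.018553, cosh=1.565151, sinh=1.204034; start (x,ẋ)=(0.177368, 1.261790) → end (x,ẋ)=(0.701406, 2.173734)

1 0.3630 0.1774 1.2618
2 0.6940 0.7014 2.1737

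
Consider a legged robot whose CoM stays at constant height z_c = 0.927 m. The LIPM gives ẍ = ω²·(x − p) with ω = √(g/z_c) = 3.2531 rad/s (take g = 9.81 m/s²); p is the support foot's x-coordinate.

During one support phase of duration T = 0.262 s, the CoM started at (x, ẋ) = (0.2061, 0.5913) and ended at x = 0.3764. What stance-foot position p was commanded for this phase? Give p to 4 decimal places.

p = 0.2167

ωT = 3.2531·0.262 = 0.852312; cosh(ωT) = 1.385745, sinh(ωT) = 0.959318
x(T) = p + (x₀−p)·cosh(ωT) + (ẋ₀/ω)·sinh(ωT) ⇒ p·(1 − cosh) = x(T) − x₀·cosh − (ẋ₀/ω)·sinh
numerator   = 0.3764 − (0.2061)·1.385745 − (0.5913/3.2531)·0.959318 = -0.083573
denominator = 1 − 1.385745 = -0.385745
p = -0.083573 / -0.385745 = 0.2167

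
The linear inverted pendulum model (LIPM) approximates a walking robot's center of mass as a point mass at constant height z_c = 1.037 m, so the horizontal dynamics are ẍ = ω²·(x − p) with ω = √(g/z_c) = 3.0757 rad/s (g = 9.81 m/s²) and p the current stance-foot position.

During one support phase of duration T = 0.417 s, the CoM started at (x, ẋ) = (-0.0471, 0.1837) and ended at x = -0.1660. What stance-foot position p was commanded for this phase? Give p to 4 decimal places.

p = 0.1847

ωT = 3.0757·0.417 = 1.282567; cosh(ωT) = 1.941604, sinh(ωT) = 1.664280
x(T) = p + (x₀−p)·cosh(ωT) + (ẋ₀/ω)·sinh(ωT) ⇒ p·(1 − cosh) = x(T) − x₀·cosh − (ẋ₀/ω)·sinh
numerator   = -0.1660 − (-0.0471)·1.941604 − (0.1837/3.0757)·1.664280 = -0.173952
denominator = 1 − 1.941604 = -0.941604
p = -0.173952 / -0.941604 = 0.1847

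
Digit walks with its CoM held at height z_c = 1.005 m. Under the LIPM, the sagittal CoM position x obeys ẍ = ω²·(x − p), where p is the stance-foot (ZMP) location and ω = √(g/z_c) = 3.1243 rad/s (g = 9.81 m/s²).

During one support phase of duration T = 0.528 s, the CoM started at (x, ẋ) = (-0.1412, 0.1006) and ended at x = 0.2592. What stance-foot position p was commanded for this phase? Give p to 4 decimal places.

p = -0.3294

ωT = 3.1243·0.528 = 1.649630; cosh(ωT) = 2.698588, sinh(ωT) = 2.506467
x(T) = p + (x₀−p)·cosh(ωT) + (ẋ₀/ω)·sinh(ωT) ⇒ p·(1 − cosh) = x(T) − x₀·cosh − (ẋ₀/ω)·sinh
numerator   = 0.2592 − (-0.1412)·2.698588 − (0.1006/3.1243)·2.506467 = 0.559534
denominator = 1 − 2.698588 = -1.698588
p = 0.559534 / -1.698588 = -0.3294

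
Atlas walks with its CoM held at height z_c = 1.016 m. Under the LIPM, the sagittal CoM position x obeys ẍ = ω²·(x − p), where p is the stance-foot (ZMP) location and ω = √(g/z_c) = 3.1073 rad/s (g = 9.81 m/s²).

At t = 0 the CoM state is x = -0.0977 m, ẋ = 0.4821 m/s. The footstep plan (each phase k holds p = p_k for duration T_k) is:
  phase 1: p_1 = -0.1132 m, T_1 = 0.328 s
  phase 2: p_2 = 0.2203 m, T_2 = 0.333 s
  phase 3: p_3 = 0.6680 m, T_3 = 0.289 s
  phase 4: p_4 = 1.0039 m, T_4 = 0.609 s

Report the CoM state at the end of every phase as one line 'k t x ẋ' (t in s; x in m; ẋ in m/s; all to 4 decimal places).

phase 1: p=-0.1132, T=0.328, ωT=1.019194, cosh=1.565924, sinh=1.205038; start (x,ẋ)=(-0.097700, 0.482100) → end (x,ẋ)=(0.098034, 0.812970)
phase 2: p=0.2203, T=0.333, ωT=1.034731, cosh=1.584835, sinh=1.229513; start (x,ẋ)=(0.098034, 0.812970) → end (x,ẋ)=(0.348210, 0.821312)
phase 3: p=0.6680, T=0.289, ωT=0.898010, cosh=1.431046, sinh=1.023666; start (x,ẋ)=(0.348210, 0.821312) → end (x,ẋ)=(0.480938, 0.158134)
phase 4: p=1.0039, T=0.609, ωT=1.892346, cosh=3.392816, sinh=3.242098; start (x,ẋ)=(0.480938, 0.158134) → end (x,ẋ)=(-0.605421, -4.731893)

1 0.3280 0.0980 0.8130
2 0.6610 0.3482 0.8213
3 0.9500 0.4809 0.1581
4 1.5590 -0.6054 -4.7319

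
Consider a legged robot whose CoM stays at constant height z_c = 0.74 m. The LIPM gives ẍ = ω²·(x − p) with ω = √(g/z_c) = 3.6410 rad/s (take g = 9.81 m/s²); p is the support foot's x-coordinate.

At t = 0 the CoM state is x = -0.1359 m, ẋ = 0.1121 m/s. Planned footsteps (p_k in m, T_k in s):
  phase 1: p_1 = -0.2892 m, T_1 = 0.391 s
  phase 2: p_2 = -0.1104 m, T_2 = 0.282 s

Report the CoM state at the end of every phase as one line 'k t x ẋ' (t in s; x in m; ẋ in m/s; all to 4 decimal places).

phase 1: p=-0.2892, T=0.391, ωT=1.423631, cosh=2.196504, sinh=1.955666; start (x,ẋ)=(-0.135900, 0.112100) → end (x,ẋ)=(0.107736, 1.337813)
phase 2: p=-0.1104, T=0.282, ωT=1.026762, cosh=1.575088, sinh=1.216923; start (x,ẋ)=(0.107736, 1.337813) → end (x,ẋ)=(0.680317, 3.073691)

1 0.3910 0.1077 1.3378
2 0.6730 0.6803 3.0737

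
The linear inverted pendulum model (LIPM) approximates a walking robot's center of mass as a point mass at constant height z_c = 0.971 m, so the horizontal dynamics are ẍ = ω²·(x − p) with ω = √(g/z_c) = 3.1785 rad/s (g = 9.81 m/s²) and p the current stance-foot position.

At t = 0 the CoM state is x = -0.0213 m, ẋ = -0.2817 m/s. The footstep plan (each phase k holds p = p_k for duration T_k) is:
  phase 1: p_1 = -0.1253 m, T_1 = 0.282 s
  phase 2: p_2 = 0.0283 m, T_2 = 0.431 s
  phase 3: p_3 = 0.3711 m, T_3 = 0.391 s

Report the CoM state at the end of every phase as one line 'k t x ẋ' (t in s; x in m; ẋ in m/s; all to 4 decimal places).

phase 1: p=-0.1253, T=0.282, ωT=0.896337, cosh=1.429336, sinh=1.021274; start (x,ẋ)=(-0.021300, -0.281700) → end (x,ẋ)=(-0.067161, -0.065047)
phase 2: p=0.0283, T=0.431, ωT=1.369933, cosh=2.094606, sinh=1.840483; start (x,ẋ)=(-0.067161, -0.065047) → end (x,ẋ)=(-0.209319, -0.694695)
phase 3: p=0.3711, T=0.391, ωT=1.242794, cosh=1.876929, sinh=1.588352; start (x,ẋ)=(-0.209319, -0.694695) → end (x,ẋ)=(-1.065456, -4.234181)

1 0.2820 -0.0672 -0.0650
2 0.7130 -0.2093 -0.6947
3 1.1040 -1.0655 -4.2342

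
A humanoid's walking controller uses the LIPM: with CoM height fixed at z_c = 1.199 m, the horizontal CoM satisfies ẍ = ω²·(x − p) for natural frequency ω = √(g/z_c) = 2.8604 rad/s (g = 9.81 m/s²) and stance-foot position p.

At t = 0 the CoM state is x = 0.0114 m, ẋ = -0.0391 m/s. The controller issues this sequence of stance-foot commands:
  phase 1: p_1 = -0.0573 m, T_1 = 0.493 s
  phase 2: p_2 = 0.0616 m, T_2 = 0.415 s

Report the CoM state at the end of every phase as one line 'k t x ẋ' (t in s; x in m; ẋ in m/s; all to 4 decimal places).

phase 1: p=-0.0573, T=0.493, ωT=1.410177, cosh=2.170391, sinh=1.926291; start (x,ẋ)=(0.011400, -0.039100) → end (x,ẋ)=(0.065475, 0.293672)
phase 2: p=0.0616, T=0.415, ωT=1.187066, cosh=1.791283, sinh=1.486168; start (x,ẋ)=(0.065475, 0.293672) → end (x,ẋ)=(0.221123, 0.542521)

1 0.4930 0.0655 0.2937
2 0.9080 0.2211 0.5425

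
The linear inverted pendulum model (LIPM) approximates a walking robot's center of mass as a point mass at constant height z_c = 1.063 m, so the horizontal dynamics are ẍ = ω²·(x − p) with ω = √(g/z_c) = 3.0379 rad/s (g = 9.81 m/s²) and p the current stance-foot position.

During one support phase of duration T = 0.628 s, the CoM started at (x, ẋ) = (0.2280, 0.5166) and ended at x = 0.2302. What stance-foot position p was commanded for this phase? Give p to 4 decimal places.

p = 0.4564

ωT = 3.0379·0.628 = 1.907801; cosh(ωT) = 3.443331, sinh(ωT) = 3.294925
x(T) = p + (x₀−p)·cosh(ωT) + (ẋ₀/ω)·sinh(ωT) ⇒ p·(1 − cosh) = x(T) − x₀·cosh − (ẋ₀/ω)·sinh
numerator   = 0.2302 − (0.2280)·3.443331 − (0.5166/3.0379)·3.294925 = -1.115187
denominator = 1 − 3.443331 = -2.443331
p = -1.115187 / -2.443331 = 0.4564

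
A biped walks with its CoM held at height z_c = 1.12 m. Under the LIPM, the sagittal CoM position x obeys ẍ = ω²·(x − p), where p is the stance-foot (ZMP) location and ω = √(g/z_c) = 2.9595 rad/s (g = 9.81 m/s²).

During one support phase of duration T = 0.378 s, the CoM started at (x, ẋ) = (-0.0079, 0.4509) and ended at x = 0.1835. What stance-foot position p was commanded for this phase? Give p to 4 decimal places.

ωT = 2.9595·0.378 = 1.118691; cosh(ωT) = 1.693776, sinh(ωT) = 1.367069
x(T) = p + (x₀−p)·cosh(ωT) + (ẋ₀/ω)·sinh(ωT) ⇒ p·(1 − cosh) = x(T) − x₀·cosh − (ẋ₀/ω)·sinh
numerator   = 0.1835 − (-0.0079)·1.693776 − (0.4509/2.9595)·1.367069 = -0.011401
denominator = 1 − 1.693776 = -0.693776
p = -0.011401 / -0.693776 = 0.0164

p = 0.0164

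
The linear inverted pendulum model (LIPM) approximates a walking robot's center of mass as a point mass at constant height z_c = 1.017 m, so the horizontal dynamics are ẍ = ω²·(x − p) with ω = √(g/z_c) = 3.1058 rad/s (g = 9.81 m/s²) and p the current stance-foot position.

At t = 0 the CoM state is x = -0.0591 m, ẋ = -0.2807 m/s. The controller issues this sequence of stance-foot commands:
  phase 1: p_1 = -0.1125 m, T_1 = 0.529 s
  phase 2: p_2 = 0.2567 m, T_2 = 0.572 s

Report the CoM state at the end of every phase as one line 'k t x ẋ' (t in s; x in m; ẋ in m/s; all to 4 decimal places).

1 0.5290 -0.1942 -0.3401
2 1.1010 -1.4280 -5.0528

phase 1: p=-0.1125, T=0.529, ωT=1.642968, cosh=2.681949, sinh=2.488544; start (x,ẋ)=(-0.059100, -0.280700) → end (x,ẋ)=(-0.194197, -0.340099)
phase 2: p=0.2567, T=0.572, ωT=1.776518, cosh=3.039234, sinh=2.870008; start (x,ẋ)=(-0.194197, -0.340099) → end (x,ẋ)=(-1.427959, -5.052785)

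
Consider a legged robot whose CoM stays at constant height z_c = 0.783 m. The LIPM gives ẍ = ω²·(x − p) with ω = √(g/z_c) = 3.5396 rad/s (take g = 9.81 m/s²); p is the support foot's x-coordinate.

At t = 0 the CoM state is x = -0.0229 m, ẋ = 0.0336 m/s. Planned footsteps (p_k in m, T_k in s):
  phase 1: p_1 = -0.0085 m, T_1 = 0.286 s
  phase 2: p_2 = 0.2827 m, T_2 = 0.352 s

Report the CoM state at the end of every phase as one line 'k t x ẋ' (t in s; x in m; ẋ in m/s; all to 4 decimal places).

phase 1: p=-0.0085, T=0.286, ωT=1.012326, cosh=1.557683, sinh=1.194310; start (x,ẋ)=(-0.022900, 0.033600) → end (x,ẋ)=(-0.019594, -0.008536)
phase 2: p=0.2827, T=0.352, ωT=1.245939, cosh=1.881934, sinh=1.594264; start (x,ẋ)=(-0.019594, -0.008536) → end (x,ẋ)=(-0.290041, -1.721924)

1 0.2860 -0.0196 -0.0085
2 0.6380 -0.2900 -1.7219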